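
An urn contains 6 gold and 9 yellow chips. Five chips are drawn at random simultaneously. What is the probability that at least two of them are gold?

Sum the hypergeometric tail for j = 2,…,5 gold chips.
Favorable = C(6,2)·C(9,3) + C(6,3)·C(9,2) + C(6,4)·C(9,1) + C(6,5)·C(9,0) = 2121; total = C(15,5) = 3003.
P = 2121/3003 = 101/143 ≈ 0.7063.

101/143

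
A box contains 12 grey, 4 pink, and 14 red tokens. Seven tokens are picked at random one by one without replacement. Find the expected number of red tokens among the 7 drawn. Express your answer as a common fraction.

By linearity of expectation, E[X] = Σ P(draw i is red); by symmetry each draw (even without replacement) has P(red) = 14/30.
E[X] = 7 · 14/30 = 49/15 ≈ 3.2667.

49/15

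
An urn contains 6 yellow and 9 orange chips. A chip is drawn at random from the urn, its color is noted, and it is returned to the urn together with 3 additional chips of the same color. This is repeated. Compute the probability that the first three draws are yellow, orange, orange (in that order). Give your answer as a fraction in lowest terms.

Track the composition after each reinforcement of +3.
P = (6/15) · (9/18) · (12/21) = 4/35 ≈ 0.1143.

4/35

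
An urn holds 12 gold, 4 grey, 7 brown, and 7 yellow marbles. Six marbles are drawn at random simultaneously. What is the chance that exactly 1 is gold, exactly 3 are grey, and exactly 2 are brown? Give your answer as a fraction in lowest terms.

Unordered draws without replacement: count favorable combinations over C(30,6).
Favorable = C(12,1) · C(4,3) · C(7,2) · C(7,0) = 1008; total = C(30,6) = 593775.
P = 1008/593775 = 16/9425 ≈ 0.0017.

16/9425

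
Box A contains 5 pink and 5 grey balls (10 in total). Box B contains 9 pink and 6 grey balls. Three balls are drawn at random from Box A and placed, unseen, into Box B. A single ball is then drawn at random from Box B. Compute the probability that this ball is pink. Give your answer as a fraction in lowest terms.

7/12

Condition on how many of the transferred balls are pink (from Box A: 5 pink of 10; then Box B has 18 total).
  0 pink: C(5,0)C(5,3)/C(10,3) = 1/12; then P = 9/18
  1 pink: C(5,1)C(5,2)/C(10,3) = 5/12; then P = 10/18
  2 pink: C(5,2)C(5,1)/C(10,3) = 5/12; then P = 11/18
  3 pink: C(5,3)C(5,0)/C(10,3) = 1/12; then P = 12/18
P(pink from Box B) = 7/12 ≈ 0.5833.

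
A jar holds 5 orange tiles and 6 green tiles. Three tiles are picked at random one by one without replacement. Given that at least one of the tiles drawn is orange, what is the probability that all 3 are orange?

P(all 3 orange) = C(5,3)/C(11,3) = 2/33; P(at least one orange) = 1 − C(6,3)/C(11,3) = 29/33.
Since 'all 3 orange' ⊆ 'at least one orange', P(all 3 | at least one) = 2/33 / 29/33 = 2/29 ≈ 0.0690.

2/29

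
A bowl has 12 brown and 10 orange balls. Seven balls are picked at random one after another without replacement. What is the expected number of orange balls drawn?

35/11

By linearity of expectation, E[X] = Σ P(draw i is orange); by symmetry each draw (even without replacement) has P(orange) = 10/22.
E[X] = 7 · 10/22 = 35/11 ≈ 3.1818.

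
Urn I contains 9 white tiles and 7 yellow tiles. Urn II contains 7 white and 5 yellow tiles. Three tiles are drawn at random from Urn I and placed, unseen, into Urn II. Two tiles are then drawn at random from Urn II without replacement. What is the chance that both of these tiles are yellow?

1367/8400

Condition on how many of the transferred tiles are yellow (from Urn I: 7 yellow of 16; then Urn II has 15 total).
  0 yellow: C(7,0)C(9,3)/C(16,3) = 3/20; then P = C(5,2)/C(15,2) = 2/21
  1 yellow: C(7,1)C(9,2)/C(16,3) = 9/20; then P = C(6,2)/C(15,2) = 1/7
  2 yellow: C(7,2)C(9,1)/C(16,3) = 27/80; then P = C(7,2)/C(15,2) = 1/5
  3 yellow: C(7,3)C(9,0)/C(16,3) = 1/16; then P = C(8,2)/C(15,2) = 4/15
P(both yellow) = 1367/8400 ≈ 0.1627.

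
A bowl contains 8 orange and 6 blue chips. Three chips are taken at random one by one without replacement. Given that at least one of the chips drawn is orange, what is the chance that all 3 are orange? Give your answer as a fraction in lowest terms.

P(all 3 orange) = C(8,3)/C(14,3) = 2/13; P(at least one orange) = 1 − C(6,3)/C(14,3) = 86/91.
Since 'all 3 orange' ⊆ 'at least one orange', P(all 3 | at least one) = 2/13 / 86/91 = 7/43 ≈ 0.1628.

7/43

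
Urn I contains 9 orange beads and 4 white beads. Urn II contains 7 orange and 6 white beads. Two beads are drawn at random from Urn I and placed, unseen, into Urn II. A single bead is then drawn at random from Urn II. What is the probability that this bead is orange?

Condition on how many of the transferred beads are orange (from Urn I: 9 orange of 13; then Urn II has 15 total).
  0 orange: C(9,0)C(4,2)/C(13,2) = 1/13; then P = 7/15
  1 orange: C(9,1)C(4,1)/C(13,2) = 6/13; then P = 8/15
  2 orange: C(9,2)C(4,0)/C(13,2) = 6/13; then P = 9/15
P(orange from Urn II) = 109/195 ≈ 0.5590.

109/195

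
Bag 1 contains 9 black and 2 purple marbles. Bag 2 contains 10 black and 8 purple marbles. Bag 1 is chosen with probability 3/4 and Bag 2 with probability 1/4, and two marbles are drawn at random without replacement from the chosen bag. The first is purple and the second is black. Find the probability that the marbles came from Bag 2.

P(E | Bag 1) = 9/55; P(E | Bag 2) = 40/153.
P(E) = 3/4·9/55 + 1/4·40/153 = 6331/33660.
By Bayes' rule, P(Bag 2 | E) = 10/153 / 6331/33660 = 2200/6331 ≈ 0.3475.

2200/6331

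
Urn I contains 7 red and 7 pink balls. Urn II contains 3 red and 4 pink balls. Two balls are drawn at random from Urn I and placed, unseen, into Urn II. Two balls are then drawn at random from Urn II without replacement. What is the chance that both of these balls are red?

Condition on how many of the transferred balls are red (from Urn I: 7 red of 14; then Urn II has 9 total).
  0 red: C(7,0)C(7,2)/C(14,2) = 3/13; then P = C(3,2)/C(9,2) = 1/12
  1 red: C(7,1)C(7,1)/C(14,2) = 7/13; then P = C(4,2)/C(9,2) = 1/6
  2 red: C(7,2)C(7,0)/C(14,2) = 3/13; then P = C(5,2)/C(9,2) = 5/18
P(both red) = 9/52 ≈ 0.1731.

9/52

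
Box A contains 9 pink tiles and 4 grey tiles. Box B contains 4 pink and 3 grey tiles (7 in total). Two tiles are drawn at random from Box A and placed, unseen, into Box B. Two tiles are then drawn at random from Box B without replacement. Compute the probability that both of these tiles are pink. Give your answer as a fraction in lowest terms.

Condition on how many of the transferred tiles are pink (from Box A: 9 pink of 13; then Box B has 9 total).
  0 pink: C(9,0)C(4,2)/C(13,2) = 1/13; then P = C(4,2)/C(9,2) = 1/6
  1 pink: C(9,1)C(4,1)/C(13,2) = 6/13; then P = C(5,2)/C(9,2) = 5/18
  2 pink: C(9,2)C(4,0)/C(13,2) = 6/13; then P = C(6,2)/C(9,2) = 5/12
P(both pink) = 1/3 ≈ 0.3333.

1/3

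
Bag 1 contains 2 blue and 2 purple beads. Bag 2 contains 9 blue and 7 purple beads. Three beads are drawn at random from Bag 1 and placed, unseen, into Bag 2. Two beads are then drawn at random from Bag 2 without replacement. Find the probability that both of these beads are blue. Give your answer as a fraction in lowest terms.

Condition on how many of the transferred beads are blue (from Bag 1: 2 blue of 4; then Bag 2 has 19 total).
  1 blue: C(2,1)C(2,2)/C(4,3) = 1/2; then P = C(10,2)/C(19,2) = 5/19
  2 blue: C(2,2)C(2,1)/C(4,3) = 1/2; then P = C(11,2)/C(19,2) = 55/171
P(both blue) = 50/171 ≈ 0.2924.

50/171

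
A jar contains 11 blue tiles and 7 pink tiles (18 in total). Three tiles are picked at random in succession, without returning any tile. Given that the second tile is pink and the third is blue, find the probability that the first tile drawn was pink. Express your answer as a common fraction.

3/8

P(first=pink and the second tile is pink and the third is blue) = (7/18)·(6/17)·(11/16) = 77/816.
P(E) = Σ over first color = 385/2448 + 77/816 = 77/306.
By Bayes, P(first=pink | E) = 77/816 / 77/306 = 3/8 ≈ 0.3750.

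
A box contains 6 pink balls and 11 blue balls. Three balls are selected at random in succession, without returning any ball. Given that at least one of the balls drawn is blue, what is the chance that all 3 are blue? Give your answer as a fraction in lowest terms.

1/4

P(all 3 blue) = C(11,3)/C(17,3) = 33/136; P(at least one blue) = 1 − C(6,3)/C(17,3) = 33/34.
Since 'all 3 blue' ⊆ 'at least one blue', P(all 3 | at least one) = 33/136 / 33/34 = 1/4 ≈ 0.2500.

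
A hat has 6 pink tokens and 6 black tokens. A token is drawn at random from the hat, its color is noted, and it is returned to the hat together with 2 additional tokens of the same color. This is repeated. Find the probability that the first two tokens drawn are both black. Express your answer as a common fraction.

After a black draw the hat holds 8 black out of 14.
P = (6/12)·(8/14) = 2/7 ≈ 0.2857.

2/7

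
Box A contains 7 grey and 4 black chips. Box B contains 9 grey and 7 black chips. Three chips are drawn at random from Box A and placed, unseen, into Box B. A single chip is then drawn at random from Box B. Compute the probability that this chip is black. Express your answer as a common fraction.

Condition on how many of the transferred chips are black (from Box A: 4 black of 11; then Box B has 19 total).
  0 black: C(4,0)C(7,3)/C(11,3) = 7/33; then P = 7/19
  1 black: C(4,1)C(7,2)/C(11,3) = 28/55; then P = 8/19
  2 black: C(4,2)C(7,1)/C(11,3) = 14/55; then P = 9/19
  3 black: C(4,3)C(7,0)/C(11,3) = 4/165; then P = 10/19
P(black from Box B) = 89/209 ≈ 0.4258.

89/209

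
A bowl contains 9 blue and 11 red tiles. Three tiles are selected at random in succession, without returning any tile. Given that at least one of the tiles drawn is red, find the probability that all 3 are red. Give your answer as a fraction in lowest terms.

5/32

P(all 3 red) = C(11,3)/C(20,3) = 11/76; P(at least one red) = 1 − C(9,3)/C(20,3) = 88/95.
Since 'all 3 red' ⊆ 'at least one red', P(all 3 | at least one) = 11/76 / 88/95 = 5/32 ≈ 0.1562.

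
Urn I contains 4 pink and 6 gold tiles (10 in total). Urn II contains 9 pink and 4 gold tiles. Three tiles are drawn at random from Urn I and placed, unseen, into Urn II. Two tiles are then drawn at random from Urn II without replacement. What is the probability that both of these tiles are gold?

Condition on how many of the transferred tiles are gold (from Urn I: 6 gold of 10; then Urn II has 16 total).
  0 gold: C(6,0)C(4,3)/C(10,3) = 1/30; then P = C(4,2)/C(16,2) = 1/20
  1 gold: C(6,1)C(4,2)/C(10,3) = 3/10; then P = C(5,2)/C(16,2) = 1/12
  2 gold: C(6,2)C(4,1)/C(10,3) = 1/2; then P = C(6,2)/C(16,2) = 1/8
  3 gold: C(6,3)C(4,0)/C(10,3) = 1/6; then P = C(7,2)/C(16,2) = 7/40
P(both gold) = 71/600 ≈ 0.1183.

71/600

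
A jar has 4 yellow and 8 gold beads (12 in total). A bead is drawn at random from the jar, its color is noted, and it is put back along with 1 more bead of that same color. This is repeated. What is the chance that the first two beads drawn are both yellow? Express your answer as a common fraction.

5/39

After a yellow draw the jar holds 5 yellow out of 13.
P = (4/12)·(5/13) = 5/39 ≈ 0.1282.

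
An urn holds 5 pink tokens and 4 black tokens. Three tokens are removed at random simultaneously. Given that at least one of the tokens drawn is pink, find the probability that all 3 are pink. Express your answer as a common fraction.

P(all 3 pink) = C(5,3)/C(9,3) = 5/42; P(at least one pink) = 1 − C(4,3)/C(9,3) = 20/21.
Since 'all 3 pink' ⊆ 'at least one pink', P(all 3 | at least one) = 5/42 / 20/21 = 1/8 ≈ 0.1250.

1/8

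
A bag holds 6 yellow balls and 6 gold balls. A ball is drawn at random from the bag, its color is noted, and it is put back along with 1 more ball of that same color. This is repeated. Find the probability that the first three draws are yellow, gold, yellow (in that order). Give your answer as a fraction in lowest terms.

3/26

Track the composition after each reinforcement of +1.
P = (6/12) · (6/13) · (7/14) = 3/26 ≈ 0.1154.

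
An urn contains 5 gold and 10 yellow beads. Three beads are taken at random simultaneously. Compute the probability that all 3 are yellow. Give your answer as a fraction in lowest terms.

Unordered draws without replacement: count favorable combinations over C(15,3).
Favorable = C(5,0) · C(10,3) = 120; total = C(15,3) = 455.
P = 120/455 = 24/91 ≈ 0.2637.

24/91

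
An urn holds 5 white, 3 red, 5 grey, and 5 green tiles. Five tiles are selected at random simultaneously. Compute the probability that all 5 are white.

1/8568

Unordered draws without replacement: count favorable combinations over C(18,5).
Favorable = C(5,5) · C(3,0) · C(5,0) · C(5,0) = 1; total = C(18,5) = 8568.
P = 1/8568 = 1/8568 ≈ 0.0001.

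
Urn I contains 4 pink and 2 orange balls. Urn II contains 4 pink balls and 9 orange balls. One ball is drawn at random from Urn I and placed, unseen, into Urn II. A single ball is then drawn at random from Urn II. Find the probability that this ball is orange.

Condition on how many of the transferred balls are orange (from Urn I: 2 orange of 6; then Urn II has 14 total).
  0 orange: C(2,0)C(4,1)/C(6,1) = 2/3; then P = 9/14
  1 orange: C(2,1)C(4,0)/C(6,1) = 1/3; then P = 10/14
P(orange from Urn II) = 2/3 ≈ 0.6667.

2/3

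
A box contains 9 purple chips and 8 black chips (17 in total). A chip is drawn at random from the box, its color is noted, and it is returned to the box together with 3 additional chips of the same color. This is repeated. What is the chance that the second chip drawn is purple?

Condition on the first draw. If first is purple (prob 9/17), second-purple has prob (12)/(20); if not (prob 8/17), it has prob 9/(20).
P = (9/17)·(12/20) + (8/17)·(9/20) = 9/17 ≈ 0.5294.

9/17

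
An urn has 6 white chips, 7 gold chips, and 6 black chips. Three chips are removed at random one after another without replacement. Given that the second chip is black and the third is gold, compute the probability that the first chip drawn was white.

6/17

P(first=white and the second chip is black and the third is gold) = (6/19)·(6/18)·(7/17) = 14/323.
P(E) = Σ over first color = 14/323 + 14/323 + 35/969 = 7/57.
By Bayes, P(first=white | E) = 14/323 / 7/57 = 6/17 ≈ 0.3529.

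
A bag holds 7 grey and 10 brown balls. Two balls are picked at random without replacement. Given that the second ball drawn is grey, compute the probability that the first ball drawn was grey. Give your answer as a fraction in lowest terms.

3/8

P(first=grey and the second ball drawn is grey) = (7/17)·(6/16) = 21/136.
P(the second ball drawn is grey) = Σ over first color = 21/136 + 35/136 = 7/17.
By Bayes, P(first=grey | the second ball drawn is grey) = 21/136 / 7/17 = 3/8 ≈ 0.3750.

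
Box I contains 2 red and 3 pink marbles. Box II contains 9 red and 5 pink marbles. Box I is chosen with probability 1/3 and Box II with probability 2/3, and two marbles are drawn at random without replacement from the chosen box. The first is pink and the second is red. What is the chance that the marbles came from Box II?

P(E | Box I) = 3/10; P(E | Box II) = 45/182.
P(E) = 1/3·3/10 + 2/3·45/182 = 241/910.
By Bayes' rule, P(Box II | E) = 15/91 / 241/910 = 150/241 ≈ 0.6224.

150/241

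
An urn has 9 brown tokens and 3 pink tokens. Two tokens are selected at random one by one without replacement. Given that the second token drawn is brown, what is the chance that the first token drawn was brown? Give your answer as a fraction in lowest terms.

P(first=brown and the second token drawn is brown) = (9/12)·(8/11) = 6/11.
P(the second token drawn is brown) = Σ over first color = 6/11 + 9/44 = 3/4.
By Bayes, P(first=brown | the second token drawn is brown) = 6/11 / 3/4 = 8/11 ≈ 0.7273.

8/11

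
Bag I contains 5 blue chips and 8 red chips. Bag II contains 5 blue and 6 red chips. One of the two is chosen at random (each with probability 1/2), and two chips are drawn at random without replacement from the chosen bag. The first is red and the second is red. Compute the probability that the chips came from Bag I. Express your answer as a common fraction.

P(E | Bag I) = 14/39; P(E | Bag II) = 3/11.
P(E) = 1/2·14/39 + 1/2·3/11 = 271/858.
By Bayes' rule, P(Bag I | E) = 7/39 / 271/858 = 154/271 ≈ 0.5683.

154/271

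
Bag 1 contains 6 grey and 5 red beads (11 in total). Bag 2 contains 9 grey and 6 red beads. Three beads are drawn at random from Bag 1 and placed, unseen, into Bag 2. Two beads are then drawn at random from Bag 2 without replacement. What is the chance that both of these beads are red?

Condition on how many of the transferred beads are red (from Bag 1: 5 red of 11; then Bag 2 has 18 total).
  0 red: C(5,0)C(6,3)/C(11,3) = 4/33; then P = C(6,2)/C(18,2) = 5/51
  1 red: C(5,1)C(6,2)/C(11,3) = 5/11; then P = C(7,2)/C(18,2) = 7/51
  2 red: C(5,2)C(6,1)/C(11,3) = 4/11; then P = C(8,2)/C(18,2) = 28/153
  3 red: C(5,3)C(6,0)/C(11,3) = 2/33; then P = C(9,2)/C(18,2) = 4/17
P(both red) = 29/187 ≈ 0.1551.

29/187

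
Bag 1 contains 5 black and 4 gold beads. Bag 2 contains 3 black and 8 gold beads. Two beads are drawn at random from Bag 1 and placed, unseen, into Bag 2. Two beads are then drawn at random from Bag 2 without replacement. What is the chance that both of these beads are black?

119/1404

Condition on how many of the transferred beads are black (from Bag 1: 5 black of 9; then Bag 2 has 13 total).
  0 black: C(5,0)C(4,2)/C(9,2) = 1/6; then P = C(3,2)/C(13,2) = 1/26
  1 black: C(5,1)C(4,1)/C(9,2) = 5/9; then P = C(4,2)/C(13,2) = 1/13
  2 black: C(5,2)C(4,0)/C(9,2) = 5/18; then P = C(5,2)/C(13,2) = 5/39
P(both black) = 119/1404 ≈ 0.0848.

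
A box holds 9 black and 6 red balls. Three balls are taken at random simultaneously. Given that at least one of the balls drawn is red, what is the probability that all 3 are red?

P(all 3 red) = C(6,3)/C(15,3) = 4/91; P(at least one red) = 1 − C(9,3)/C(15,3) = 53/65.
Since 'all 3 red' ⊆ 'at least one red', P(all 3 | at least one) = 4/91 / 53/65 = 20/371 ≈ 0.0539.

20/371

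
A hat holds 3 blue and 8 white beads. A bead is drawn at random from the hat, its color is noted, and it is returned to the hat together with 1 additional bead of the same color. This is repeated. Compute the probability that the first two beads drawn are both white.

6/11

After a white draw the hat holds 9 white out of 12.
P = (8/11)·(9/12) = 6/11 ≈ 0.5455.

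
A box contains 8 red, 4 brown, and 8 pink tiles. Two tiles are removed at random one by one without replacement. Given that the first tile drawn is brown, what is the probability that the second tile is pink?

8/19

After removing 1 brown, the box has 8 pink out of 19 remaining.
P(second is pink | given) = 8/19 ≈ 0.4211.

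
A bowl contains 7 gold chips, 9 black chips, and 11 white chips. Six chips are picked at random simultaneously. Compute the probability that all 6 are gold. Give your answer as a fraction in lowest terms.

7/296010

Unordered draws without replacement: count favorable combinations over C(27,6).
Favorable = C(7,6) · C(9,0) · C(11,0) = 7; total = C(27,6) = 296010.
P = 7/296010 = 7/296010 ≈ 0.0000.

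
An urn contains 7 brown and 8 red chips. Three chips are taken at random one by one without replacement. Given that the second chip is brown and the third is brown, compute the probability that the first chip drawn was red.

8/13

P(first=red and the second chip is brown and the third is brown) = (8/15)·(7/14)·(6/13) = 8/65.
P(E) = Σ over first color = 1/13 + 8/65 = 1/5.
By Bayes, P(first=red | E) = 8/65 / 1/5 = 8/13 ≈ 0.6154.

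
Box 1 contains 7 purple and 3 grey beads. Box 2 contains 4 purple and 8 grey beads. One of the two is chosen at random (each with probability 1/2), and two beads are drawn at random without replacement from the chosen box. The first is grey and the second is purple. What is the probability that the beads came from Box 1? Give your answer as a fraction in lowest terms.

77/157

P(E | Box 1) = 7/30; P(E | Box 2) = 8/33.
P(E) = 1/2·7/30 + 1/2·8/33 = 157/660.
By Bayes' rule, P(Box 1 | E) = 7/60 / 157/660 = 77/157 ≈ 0.4904.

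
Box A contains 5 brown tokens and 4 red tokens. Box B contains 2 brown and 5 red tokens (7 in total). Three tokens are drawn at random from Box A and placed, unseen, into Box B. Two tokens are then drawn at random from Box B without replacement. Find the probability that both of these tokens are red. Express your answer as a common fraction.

Condition on how many of the transferred tokens are red (from Box A: 4 red of 9; then Box B has 10 total).
  0 red: C(4,0)C(5,3)/C(9,3) = 5/42; then P = C(5,2)/C(10,2) = 2/9
  1 red: C(4,1)C(5,2)/C(9,3) = 10/21; then P = C(6,2)/C(10,2) = 1/3
  2 red: C(4,2)C(5,1)/C(9,3) = 5/14; then P = C(7,2)/C(10,2) = 7/15
  3 red: C(4,3)C(5,0)/C(9,3) = 1/21; then P = C(8,2)/C(10,2) = 28/45
P(both red) = 103/270 ≈ 0.3815.

103/270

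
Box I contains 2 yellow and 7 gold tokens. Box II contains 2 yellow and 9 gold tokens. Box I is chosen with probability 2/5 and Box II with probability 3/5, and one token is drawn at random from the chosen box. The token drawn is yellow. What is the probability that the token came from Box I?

22/49

P(yellow | Box I) = 2/9; P(yellow | Box II) = 2/11.
P(yellow) = 2/5·2/9 + 3/5·2/11 = 98/495.
By Bayes' rule, P(Box I | yellow) = 4/45 / 98/495 = 22/49 ≈ 0.4490.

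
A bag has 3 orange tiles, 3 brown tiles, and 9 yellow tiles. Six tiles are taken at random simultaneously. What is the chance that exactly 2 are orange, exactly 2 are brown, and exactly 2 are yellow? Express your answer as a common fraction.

324/5005

Unordered draws without replacement: count favorable combinations over C(15,6).
Favorable = C(3,2) · C(3,2) · C(9,2) = 324; total = C(15,6) = 5005.
P = 324/5005 = 324/5005 ≈ 0.0647.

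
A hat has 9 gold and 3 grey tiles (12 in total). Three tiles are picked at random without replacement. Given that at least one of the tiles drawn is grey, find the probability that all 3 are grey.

P(all 3 grey) = C(3,3)/C(12,3) = 1/220; P(at least one grey) = 1 − C(9,3)/C(12,3) = 34/55.
Since 'all 3 grey' ⊆ 'at least one grey', P(all 3 | at least one) = 1/220 / 34/55 = 1/136 ≈ 0.0074.

1/136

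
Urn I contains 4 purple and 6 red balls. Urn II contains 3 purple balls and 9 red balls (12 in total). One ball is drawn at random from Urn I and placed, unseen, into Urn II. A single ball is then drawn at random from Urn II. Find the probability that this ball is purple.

Condition on how many of the transferred balls are purple (from Urn I: 4 purple of 10; then Urn II has 13 total).
  0 purple: C(4,0)C(6,1)/C(10,1) = 3/5; then P = 3/13
  1 purple: C(4,1)C(6,0)/C(10,1) = 2/5; then P = 4/13
P(purple from Urn II) = 17/65 ≈ 0.2615.

17/65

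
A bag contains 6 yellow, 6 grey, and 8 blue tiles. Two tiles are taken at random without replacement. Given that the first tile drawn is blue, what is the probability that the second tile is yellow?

6/19

After removing 1 blue, the bag has 6 yellow out of 19 remaining.
P(second is yellow | given) = 6/19 ≈ 0.3158.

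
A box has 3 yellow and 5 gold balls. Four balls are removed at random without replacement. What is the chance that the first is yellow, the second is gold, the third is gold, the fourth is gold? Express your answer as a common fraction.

Multiply the conditional probability of each draw in order, without replacement, so each draw removes one from its color and from the total.
P = (3/8) · (5/7) · (4/6) · (3/5) = 3/28 ≈ 0.1071.

3/28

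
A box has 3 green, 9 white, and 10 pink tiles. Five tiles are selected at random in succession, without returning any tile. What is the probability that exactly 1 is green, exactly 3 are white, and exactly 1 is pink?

Unordered draws without replacement: count favorable combinations over C(22,5).
Favorable = C(3,1) · C(9,3) · C(10,1) = 2520; total = C(22,5) = 26334.
P = 2520/26334 = 20/209 ≈ 0.0957.

20/209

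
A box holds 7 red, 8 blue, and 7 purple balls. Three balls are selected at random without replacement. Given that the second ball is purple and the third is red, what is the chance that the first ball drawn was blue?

P(first=blue and the second ball is purple and the third is red) = (8/22)·(7/21)·(7/20) = 7/165.
P(E) = Σ over first color = 7/220 + 7/165 + 7/220 = 7/66.
By Bayes, P(first=blue | E) = 7/165 / 7/66 = 2/5 ≈ 0.4000.

2/5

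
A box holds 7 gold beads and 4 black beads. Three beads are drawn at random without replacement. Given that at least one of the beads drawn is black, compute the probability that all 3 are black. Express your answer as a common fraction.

P(all 3 black) = C(4,3)/C(11,3) = 4/165; P(at least one black) = 1 − C(7,3)/C(11,3) = 26/33.
Since 'all 3 black' ⊆ 'at least one black', P(all 3 | at least one) = 4/165 / 26/33 = 2/65 ≈ 0.0308.

2/65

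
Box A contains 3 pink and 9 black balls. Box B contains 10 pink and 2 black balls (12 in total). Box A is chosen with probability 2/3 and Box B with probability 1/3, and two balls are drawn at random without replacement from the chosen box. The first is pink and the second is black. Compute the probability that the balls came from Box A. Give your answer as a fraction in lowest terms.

27/37

P(E | Box A) = 9/44; P(E | Box B) = 5/33.
P(E) = 2/3·9/44 + 1/3·5/33 = 37/198.
By Bayes' rule, P(Box A | E) = 3/22 / 37/198 = 27/37 ≈ 0.7297.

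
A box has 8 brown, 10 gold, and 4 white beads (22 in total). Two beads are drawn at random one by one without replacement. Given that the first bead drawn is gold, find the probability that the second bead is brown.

After removing 1 gold, the box has 8 brown out of 21 remaining.
P(second is brown | given) = 8/21 ≈ 0.3810.

8/21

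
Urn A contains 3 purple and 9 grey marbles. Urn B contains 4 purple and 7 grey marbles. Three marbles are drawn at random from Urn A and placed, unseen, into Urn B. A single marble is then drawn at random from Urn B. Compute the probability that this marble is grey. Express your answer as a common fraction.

37/56

Condition on how many of the transferred marbles are grey (from Urn A: 9 grey of 12; then Urn B has 14 total).
  0 grey: C(9,0)C(3,3)/C(12,3) = 1/220; then P = 7/14
  1 grey: C(9,1)C(3,2)/C(12,3) = 27/220; then P = 8/14
  2 grey: C(9,2)C(3,1)/C(12,3) = 27/55; then P = 9/14
  3 grey: C(9,3)C(3,0)/C(12,3) = 21/55; then P = 10/14
P(grey from Urn B) = 37/56 ≈ 0.6607.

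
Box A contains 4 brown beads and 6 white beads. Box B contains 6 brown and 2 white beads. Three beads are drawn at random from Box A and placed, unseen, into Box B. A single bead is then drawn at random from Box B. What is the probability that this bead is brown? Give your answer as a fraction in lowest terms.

36/55

Condition on how many of the transferred beads are brown (from Box A: 4 brown of 10; then Box B has 11 total).
  0 brown: C(4,0)C(6,3)/C(10,3) = 1/6; then P = 6/11
  1 brown: C(4,1)C(6,2)/C(10,3) = 1/2; then P = 7/11
  2 brown: C(4,2)C(6,1)/C(10,3) = 3/10; then P = 8/11
  3 brown: C(4,3)C(6,0)/C(10,3) = 1/30; then P = 9/11
P(brown from Box B) = 36/55 ≈ 0.6545.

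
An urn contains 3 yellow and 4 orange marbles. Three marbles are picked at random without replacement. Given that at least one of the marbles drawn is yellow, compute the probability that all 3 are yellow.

P(all 3 yellow) = C(3,3)/C(7,3) = 1/35; P(at least one yellow) = 1 − C(4,3)/C(7,3) = 31/35.
Since 'all 3 yellow' ⊆ 'at least one yellow', P(all 3 | at least one) = 1/35 / 31/35 = 1/31 ≈ 0.0323.

1/31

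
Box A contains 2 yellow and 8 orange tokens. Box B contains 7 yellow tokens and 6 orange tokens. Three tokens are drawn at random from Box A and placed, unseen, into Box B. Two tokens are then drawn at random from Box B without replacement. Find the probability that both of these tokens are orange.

469/1800

Condition on how many of the transferred tokens are orange (from Box A: 8 orange of 10; then Box B has 16 total).
  1 orange: C(8,1)C(2,2)/C(10,3) = 1/15; then P = C(7,2)/C(16,2) = 7/40
  2 orange: C(8,2)C(2,1)/C(10,3) = 7/15; then P = C(8,2)/C(16,2) = 7/30
  3 orange: C(8,3)C(2,0)/C(10,3) = 7/15; then P = C(9,2)/C(16,2) = 3/10
P(both orange) = 469/1800 ≈ 0.2606.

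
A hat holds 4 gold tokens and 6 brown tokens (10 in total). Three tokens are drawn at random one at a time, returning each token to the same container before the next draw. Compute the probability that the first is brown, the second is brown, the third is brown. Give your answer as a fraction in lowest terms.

Multiply the conditional probability of each draw in order, with replacement (the composition resets each draw).
P = (6/10) · (6/10) · (6/10) = 27/125 ≈ 0.2160.

27/125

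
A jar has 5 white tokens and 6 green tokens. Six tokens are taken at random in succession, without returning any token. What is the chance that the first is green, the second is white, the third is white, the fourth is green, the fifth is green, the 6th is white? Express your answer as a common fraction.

Multiply the conditional probability of each draw in order, without replacement, so each draw removes one from its color and from the total.
P = (6/11) · (5/10) · (4/9) · (5/8) · (4/7) · (3/6) = 5/231 ≈ 0.0216.

5/231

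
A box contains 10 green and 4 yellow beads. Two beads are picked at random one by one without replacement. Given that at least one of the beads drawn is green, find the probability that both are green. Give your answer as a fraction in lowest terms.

P(both green) = C(10,2)/C(14,2) = 45/91; P(at least one green) = 1 − C(4,2)/C(14,2) = 85/91.
Since 'both green' ⊆ 'at least one green', P(both | at least one) = 45/91 / 85/91 = 9/17 ≈ 0.5294.

9/17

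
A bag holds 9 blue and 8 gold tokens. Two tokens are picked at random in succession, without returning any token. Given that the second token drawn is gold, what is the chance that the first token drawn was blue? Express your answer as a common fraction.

P(first=blue and the second token drawn is gold) = (9/17)·(8/16) = 9/34.
P(the second token drawn is gold) = Σ over first color = 9/34 + 7/34 = 8/17.
By Bayes, P(first=blue | the second token drawn is gold) = 9/34 / 8/17 = 9/16 ≈ 0.5625.

9/16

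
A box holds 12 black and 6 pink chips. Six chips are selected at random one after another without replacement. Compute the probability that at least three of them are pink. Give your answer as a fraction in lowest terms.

Sum the hypergeometric tail for j = 3,…,6 pink chips.
Favorable = C(6,3)·C(12,3) + C(6,4)·C(12,2) + C(6,5)·C(12,1) + C(6,6)·C(12,0) = 5463; total = C(18,6) = 18564.
P = 5463/18564 = 1821/6188 ≈ 0.2943.

1821/6188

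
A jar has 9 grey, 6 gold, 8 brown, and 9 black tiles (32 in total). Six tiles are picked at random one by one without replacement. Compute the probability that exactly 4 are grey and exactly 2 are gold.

Unordered draws without replacement: count favorable combinations over C(32,6).
Favorable = C(9,4) · C(6,2) · C(8,0) · C(9,0) = 1890; total = C(32,6) = 906192.
P = 1890/906192 = 15/7192 ≈ 0.0021.

15/7192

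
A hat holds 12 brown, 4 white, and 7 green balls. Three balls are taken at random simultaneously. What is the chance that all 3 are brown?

20/161

Unordered draws without replacement: count favorable combinations over C(23,3).
Favorable = C(12,3) · C(4,0) · C(7,0) = 220; total = C(23,3) = 1771.
P = 220/1771 = 20/161 ≈ 0.1242.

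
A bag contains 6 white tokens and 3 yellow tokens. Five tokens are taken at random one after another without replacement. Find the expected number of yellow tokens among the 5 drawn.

By linearity of expectation, E[X] = Σ P(draw i is yellow); by symmetry each draw (even without replacement) has P(yellow) = 3/9.
E[X] = 5 · 3/9 = 5/3 ≈ 1.6667.

5/3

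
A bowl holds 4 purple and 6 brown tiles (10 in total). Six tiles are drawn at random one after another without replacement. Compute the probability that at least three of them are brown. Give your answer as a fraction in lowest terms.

13/14

Sum the hypergeometric tail for j = 3,…,6 brown tiles.
Favorable = C(6,3)·C(4,3) + C(6,4)·C(4,2) + C(6,5)·C(4,1) + C(6,6)·C(4,0) = 195; total = C(10,6) = 210.
P = 195/210 = 13/14 ≈ 0.9286.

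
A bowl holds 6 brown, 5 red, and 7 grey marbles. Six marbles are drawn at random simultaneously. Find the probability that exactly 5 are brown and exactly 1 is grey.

1/442

Unordered draws without replacement: count favorable combinations over C(18,6).
Favorable = C(6,5) · C(5,0) · C(7,1) = 42; total = C(18,6) = 18564.
P = 42/18564 = 1/442 ≈ 0.0023.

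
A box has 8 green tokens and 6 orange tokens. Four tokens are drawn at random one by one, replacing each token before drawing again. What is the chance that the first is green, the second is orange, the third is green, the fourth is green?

192/2401

Multiply the conditional probability of each draw in order, with replacement (the composition resets each draw).
P = (8/14) · (6/14) · (8/14) · (8/14) = 192/2401 ≈ 0.0800.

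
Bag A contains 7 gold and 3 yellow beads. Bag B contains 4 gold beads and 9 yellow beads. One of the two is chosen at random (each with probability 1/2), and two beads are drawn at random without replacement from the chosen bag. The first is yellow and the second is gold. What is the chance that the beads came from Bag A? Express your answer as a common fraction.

P(E | Bag A) = 7/30; P(E | Bag B) = 3/13.
P(E) = 1/2·7/30 + 1/2·3/13 = 181/780.
By Bayes' rule, P(Bag A | E) = 7/60 / 181/780 = 91/181 ≈ 0.5028.

91/181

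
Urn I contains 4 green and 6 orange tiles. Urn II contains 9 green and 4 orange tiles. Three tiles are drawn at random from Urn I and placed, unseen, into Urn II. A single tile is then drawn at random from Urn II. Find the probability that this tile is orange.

29/80

Condition on how many of the transferred tiles are orange (from Urn I: 6 orange of 10; then Urn II has 16 total).
  0 orange: C(6,0)C(4,3)/C(10,3) = 1/30; then P = 4/16
  1 orange: C(6,1)C(4,2)/C(10,3) = 3/10; then P = 5/16
  2 orange: C(6,2)C(4,1)/C(10,3) = 1/2; then P = 6/16
  3 orange: C(6,3)C(4,0)/C(10,3) = 1/6; then P = 7/16
P(orange from Urn II) = 29/80 ≈ 0.3625.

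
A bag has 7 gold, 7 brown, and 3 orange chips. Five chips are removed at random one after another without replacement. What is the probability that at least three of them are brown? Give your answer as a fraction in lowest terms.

139/442

Sum the hypergeometric tail for j = 3,…,5 brown chips.
Favorable = C(7,3)·C(10,2) + C(7,4)·C(10,1) + C(7,5)·C(10,0) = 1946; total = C(17,5) = 6188.
P = 1946/6188 = 139/442 ≈ 0.3145.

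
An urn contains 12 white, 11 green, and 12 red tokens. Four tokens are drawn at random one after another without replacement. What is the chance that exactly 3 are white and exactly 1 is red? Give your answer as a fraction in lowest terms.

6/119

Unordered draws without replacement: count favorable combinations over C(35,4).
Favorable = C(12,3) · C(11,0) · C(12,1) = 2640; total = C(35,4) = 52360.
P = 2640/52360 = 6/119 ≈ 0.0504.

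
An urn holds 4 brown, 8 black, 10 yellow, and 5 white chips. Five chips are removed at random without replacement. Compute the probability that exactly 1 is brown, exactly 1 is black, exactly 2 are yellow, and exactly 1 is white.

80/897

Unordered draws without replacement: count favorable combinations over C(27,5).
Favorable = C(4,1) · C(8,1) · C(10,2) · C(5,1) = 7200; total = C(27,5) = 80730.
P = 7200/80730 = 80/897 ≈ 0.0892.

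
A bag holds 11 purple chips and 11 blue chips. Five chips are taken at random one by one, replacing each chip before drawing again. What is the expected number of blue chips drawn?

By linearity of expectation, E[X] = Σ P(draw i is blue); each independent draw has P(blue) = 11/22.
E[X] = 5 · 11/22 = 5/2 ≈ 2.5000.

5/2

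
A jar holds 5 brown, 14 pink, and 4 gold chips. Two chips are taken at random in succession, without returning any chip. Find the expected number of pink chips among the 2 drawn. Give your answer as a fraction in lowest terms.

By linearity of expectation, E[X] = Σ P(draw i is pink); by symmetry each draw (even without replacement) has P(pink) = 14/23.
E[X] = 2 · 14/23 = 28/23 ≈ 1.2174.

28/23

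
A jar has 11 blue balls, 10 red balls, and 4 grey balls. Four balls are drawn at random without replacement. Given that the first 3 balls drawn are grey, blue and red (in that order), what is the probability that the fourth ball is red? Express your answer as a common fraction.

9/22

After removing 1 blue, 1 red, 1 grey, the jar has 9 red out of 22 remaining.
P(fourth is red | given) = 9/22 ≈ 0.4091.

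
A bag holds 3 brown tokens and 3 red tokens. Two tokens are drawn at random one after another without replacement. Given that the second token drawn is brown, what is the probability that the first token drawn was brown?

P(first=brown and the second token drawn is brown) = (3/6)·(2/5) = 1/5.
P(the second token drawn is brown) = Σ over first color = 1/5 + 3/10 = 1/2.
By Bayes, P(first=brown | the second token drawn is brown) = 1/5 / 1/2 = 2/5 ≈ 0.4000.

2/5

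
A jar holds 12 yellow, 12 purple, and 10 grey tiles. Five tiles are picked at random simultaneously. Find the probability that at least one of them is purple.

Use the complement: P(at least one purple) = 1 − P(no purple).
P(none) = C(22,5)/C(34,5) = 26334/278256.
So P = 1 − 26334/278256 = 3817/4216 ≈ 0.9054.

3817/4216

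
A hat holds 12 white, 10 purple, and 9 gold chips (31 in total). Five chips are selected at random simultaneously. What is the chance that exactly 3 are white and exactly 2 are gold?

880/18879

Unordered draws without replacement: count favorable combinations over C(31,5).
Favorable = C(12,3) · C(10,0) · C(9,2) = 7920; total = C(31,5) = 169911.
P = 7920/169911 = 880/18879 ≈ 0.0466.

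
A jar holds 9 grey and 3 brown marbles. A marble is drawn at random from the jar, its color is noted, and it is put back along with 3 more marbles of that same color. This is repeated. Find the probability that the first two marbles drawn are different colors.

Either brown then grey, or grey then brown; after the first draw the total is 15.
P = (3/12)·(9/15) + (9/12)·(3/15) = 3/10 ≈ 0.3000.

3/10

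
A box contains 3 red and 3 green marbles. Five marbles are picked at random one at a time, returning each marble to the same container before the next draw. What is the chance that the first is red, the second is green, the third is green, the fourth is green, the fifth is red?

1/32

Multiply the conditional probability of each draw in order, with replacement (the composition resets each draw).
P = (3/6) · (3/6) · (3/6) · (3/6) · (3/6) = 1/32 ≈ 0.0312.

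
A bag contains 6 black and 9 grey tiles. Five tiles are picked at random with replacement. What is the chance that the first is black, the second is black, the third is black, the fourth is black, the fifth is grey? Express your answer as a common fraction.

Multiply the conditional probability of each draw in order, with replacement (the composition resets each draw).
P = (6/15) · (6/15) · (6/15) · (6/15) · (9/15) = 48/3125 ≈ 0.0154.

48/3125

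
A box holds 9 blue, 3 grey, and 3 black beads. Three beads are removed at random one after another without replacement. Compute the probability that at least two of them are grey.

37/455

Sum the hypergeometric tail for j = 2,…,3 grey beads.
Favorable = C(3,2)·C(12,1) + C(3,3)·C(12,0) = 37; total = C(15,3) = 455.
P = 37/455 = 37/455 ≈ 0.0813.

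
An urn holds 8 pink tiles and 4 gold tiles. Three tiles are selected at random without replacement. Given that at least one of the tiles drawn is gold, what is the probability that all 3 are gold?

1/41

P(all 3 gold) = C(4,3)/C(12,3) = 1/55; P(at least one gold) = 1 − C(8,3)/C(12,3) = 41/55.
Since 'all 3 gold' ⊆ 'at least one gold', P(all 3 | at least one) = 1/55 / 41/55 = 1/41 ≈ 0.0244.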